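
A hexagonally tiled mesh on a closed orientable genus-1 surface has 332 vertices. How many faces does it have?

χ = 2 − 2·1 = 0, and every face is a hexagon so 6F = 2E.
V − E + F = 0 with E = 6F/2 gives 332 − (6/2 − 1)·F = 0, so F = 166 and E = 498.

166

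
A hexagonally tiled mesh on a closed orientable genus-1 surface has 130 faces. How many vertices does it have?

χ = 2 − 2·1 = 0, and every face is a hexagon so 6F = 2E.
E = 6·130/2 = 390. Then V = 0 + E − F = 0 + 390 − 130 = 260.

260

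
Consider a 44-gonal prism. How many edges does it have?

A prism on an n-gon has two n-gon bases and n rectangular sides: V = 2·44 = 88, E = 3·44 = 132, F = 44 + 2 = 46.

132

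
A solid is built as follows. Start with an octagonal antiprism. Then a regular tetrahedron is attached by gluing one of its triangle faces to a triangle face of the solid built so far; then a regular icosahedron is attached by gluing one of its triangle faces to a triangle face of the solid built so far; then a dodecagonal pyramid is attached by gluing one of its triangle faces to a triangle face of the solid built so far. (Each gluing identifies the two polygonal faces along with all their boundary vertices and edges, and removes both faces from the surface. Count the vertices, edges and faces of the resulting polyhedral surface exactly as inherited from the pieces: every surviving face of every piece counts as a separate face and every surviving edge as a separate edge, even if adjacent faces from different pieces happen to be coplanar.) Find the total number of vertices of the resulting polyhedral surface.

36

An octagonal antiprism: V=16, E=32, F=18.
Attach a regular tetrahedron (V=4, E=6, F=4) along a 3-gon: merge 3 vertices and 3 edges, delete both glued faces → V=17, E=35, F=20.
Attach a regular icosahedron (V=12, E=30, F=20) along a 3-gon: merge 3 vertices and 3 edges, delete both glued faces → V=26, E=62, F=38.
Attach a dodecagonal pyramid (V=13, E=24, F=13) along a 3-gon: merge 3 vertices and 3 edges, delete both glued faces → V=36, E=83, F=49.
Check: V − E + F = 36 − 83 + 49 = 2.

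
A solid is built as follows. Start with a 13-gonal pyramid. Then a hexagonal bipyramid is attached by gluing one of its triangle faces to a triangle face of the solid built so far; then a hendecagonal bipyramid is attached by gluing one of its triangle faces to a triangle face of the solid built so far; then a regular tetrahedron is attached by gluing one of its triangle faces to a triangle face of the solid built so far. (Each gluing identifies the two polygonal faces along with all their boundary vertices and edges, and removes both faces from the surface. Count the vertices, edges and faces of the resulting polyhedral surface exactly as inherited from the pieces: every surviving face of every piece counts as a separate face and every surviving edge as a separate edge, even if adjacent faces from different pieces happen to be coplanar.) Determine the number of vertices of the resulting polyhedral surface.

30

A 13-gonal pyramid: V=14, E=26, F=14.
Attach a hexagonal bipyramid (V=8, E=18, F=12) along a 3-gon: merge 3 vertices and 3 edges, delete both glued faces → V=19, E=41, F=24.
Attach a hendecagonal bipyramid (V=13, E=33, F=22) along a 3-gon: merge 3 vertices and 3 edges, delete both glued faces → V=29, E=71, F=44.
Attach a regular tetrahedron (V=4, E=6, F=4) along a 3-gon: merge 3 vertices and 3 edges, delete both glued faces → V=30, E=74, F=46.
Check: V − E + F = 30 − 74 + 46 = 2.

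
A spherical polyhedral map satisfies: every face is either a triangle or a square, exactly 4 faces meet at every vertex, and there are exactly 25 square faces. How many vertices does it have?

Let x be the number of triangles; then F = 25 + x.
Edge–face incidences: 2E = 4·25 + 3·x = 100 + 3x.
Every vertex has degree 4, so 4V = 2E.
Euler: V − E + F = 2 ⇒ (2E)/4 − E + (25 + x) = 2.
Multiply by 8: 2·(2E) − 4·(2E) + 8·(25 + x) = 16, i.e. 200 + 8x − 2·(100 + 3x) = 16.
Collecting terms: 2x = 16, so x = 8.
Then 2E = 100 + 3·8 = 124, so E = 62, V = 2E/4 = 31, F = 25 + 8 = 33.

31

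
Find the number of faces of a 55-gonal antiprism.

An antiprism on an n-gon has two n-gon caps and 2n triangles: V = 2·55 = 110, E = 4·55 = 220, F = 2·55 + 2 = 112.

112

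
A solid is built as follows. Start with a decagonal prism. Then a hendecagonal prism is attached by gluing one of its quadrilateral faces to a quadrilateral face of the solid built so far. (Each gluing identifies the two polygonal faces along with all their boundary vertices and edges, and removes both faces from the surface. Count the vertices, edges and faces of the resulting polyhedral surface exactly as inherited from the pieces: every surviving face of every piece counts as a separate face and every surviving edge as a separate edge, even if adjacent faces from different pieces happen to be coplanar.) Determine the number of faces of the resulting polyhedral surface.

23

A decagonal prism: V=20, E=30, F=12.
Attach a hendecagonal prism (V=22, E=33, F=13) along a 4-gon: merge 4 vertices and 4 edges, delete both glued faces → V=38, E=59, F=23.
Check: V − E + F = 38 − 59 + 23 = 2.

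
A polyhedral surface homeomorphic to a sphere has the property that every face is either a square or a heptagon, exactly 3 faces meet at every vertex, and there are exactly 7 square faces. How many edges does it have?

21

Let x be the number of heptagons; then F = 7 + x.
Edge–face incidences: 2E = 4·7 + 7·x = 28 + 7x.
Every vertex has degree 3, so 3V = 2E.
Euler: V − E + F = 2 ⇒ (2E)/3 − E + (7 + x) = 2.
Multiply by 6: 2·(2E) − 3·(2E) + 6·(7 + x) = 12, i.e. 42 + 6x − (28 + 7x) = 12.
Collecting terms: −x + 14 = 12, so −x = −2, so x = 2.
Then 2E = 28 + 7·2 = 42, so E = 21, V = 2E/3 = 14, F = 7 + 2 = 9.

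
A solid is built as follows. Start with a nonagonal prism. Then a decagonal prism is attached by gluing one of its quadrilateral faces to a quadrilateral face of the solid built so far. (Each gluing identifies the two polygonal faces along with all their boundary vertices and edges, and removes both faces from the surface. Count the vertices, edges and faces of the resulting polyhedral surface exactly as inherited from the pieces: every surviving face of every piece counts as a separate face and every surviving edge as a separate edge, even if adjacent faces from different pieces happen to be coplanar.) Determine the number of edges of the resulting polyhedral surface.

A nonagonal prism: V=18, E=27, F=11.
Attach a decagonal prism (V=20, E=30, F=12) along a 4-gon: merge 4 vertices and 4 edges, delete both glued faces → V=34, E=53, F=21.
Check: V − E + F = 34 − 53 + 21 = 2.

53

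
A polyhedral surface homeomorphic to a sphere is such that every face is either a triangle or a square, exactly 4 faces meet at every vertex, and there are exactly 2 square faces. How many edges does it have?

16

Let x be the number of triangles; then F = 2 + x.
Edge–face incidences: 2E = 4·2 + 3·x = 8 + 3x.
Every vertex has degree 4, so 4V = 2E.
Euler: V − E + F = 2 ⇒ (2E)/4 − E + (2 + x) = 2.
Multiply by 8: 2·(2E) − 4·(2E) + 8·(2 + x) = 16, i.e. 16 + 8x − 2·(8 + 3x) = 16.
Collecting terms: 2x = 16, so x = 8.
Then 2E = 8 + 3·8 = 32, so E = 16, V = 2E/4 = 8, F = 2 + 8 = 10.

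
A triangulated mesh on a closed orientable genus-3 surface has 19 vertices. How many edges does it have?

χ = 2 − 2·3 = -4, and every face is a triangle so 3F = 2E.
V − E + F = -4 with E = 3F/2 gives 19 − (3/2 − 1)·F = -4, so F = 46 and E = 69.

69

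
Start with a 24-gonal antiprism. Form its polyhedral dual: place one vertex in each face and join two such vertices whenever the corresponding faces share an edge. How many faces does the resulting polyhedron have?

The base solid has V = 48, E = 96, F = 50.
The dual swaps V and F and preserves E: V′ = F = 50, E′ = E = 96, F′ = V = 48.

48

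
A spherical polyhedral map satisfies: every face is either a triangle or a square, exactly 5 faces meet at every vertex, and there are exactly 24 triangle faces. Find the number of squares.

2

Let x be the number of squares; then F = 24 + x.
Edge–face incidences: 2E = 3·24 + 4·x = 72 + 4x.
Every vertex has degree 5, so 5V = 2E.
Euler: V − E + F = 2 ⇒ (2E)/5 − E + (24 + x) = 2.
Multiply by 10: 2·(2E) − 5·(2E) + 10·(24 + x) = 20, i.e. 240 + 10x − 3·(72 + 4x) = 20.
Collecting terms: −2x + 24 = 20, so −2x = −4, so x = 2.
Then 2E = 72 + 4·2 = 80, so E = 40, V = 2E/5 = 16, F = 24 + 2 = 26.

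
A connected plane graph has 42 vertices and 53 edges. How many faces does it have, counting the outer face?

13

Euler's formula for a connected plane graph: V − E + F = 2, so F = 2 − 42 + 53 = 13.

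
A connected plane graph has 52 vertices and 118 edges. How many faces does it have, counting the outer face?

Euler's formula for a connected plane graph: V − E + F = 2, so F = 2 − 52 + 118 = 68.

68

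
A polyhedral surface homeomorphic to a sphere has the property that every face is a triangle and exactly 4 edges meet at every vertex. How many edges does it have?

12

Each face has 3 edges and each edge borders two faces, so 2E = 3F.
Each vertex has degree 4, so 4V = 2E and hence V = 3F/4.
Euler: V − E + F = 2 ⇒ (3F/4) − (3F/2) + F = 2.
Multiply by 8: (6 − 12 + 8)F = 16, i.e. 2F = 16.
So F = 8, E = 3·8/2 = 12, V = 3·8/4 = 6.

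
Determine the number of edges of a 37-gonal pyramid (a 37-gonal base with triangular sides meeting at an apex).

74

A pyramid on an n-gon base has one n-gon and n triangles: V = 37 + 1 = 38, E = 2·37 = 74, F = 37 + 1 = 38.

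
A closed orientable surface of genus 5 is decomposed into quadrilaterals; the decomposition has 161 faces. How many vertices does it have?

χ = 2 − 2·5 = -8, and every face is a square so 4F = 2E.
E = 4·161/2 = 322. Then V = -8 + E − F = -8 + 322 − 161 = 153.

153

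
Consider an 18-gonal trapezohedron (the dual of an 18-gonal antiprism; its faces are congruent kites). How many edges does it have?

The n-trapezohedron (dual of the n-antiprism) has V = 2·18 + 2 = 38, E = 4·18 = 72, F = 2·18 = 36.

72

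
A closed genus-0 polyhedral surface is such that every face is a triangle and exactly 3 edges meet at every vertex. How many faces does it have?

4

Each face has 3 edges and each edge borders two faces, so 2E = 3F.
Each vertex has degree 3, so 3V = 2E and hence V = 3F/3.
Euler: V − E + F = 2 ⇒ (3F/3) − (3F/2) + F = 2.
Multiply by 6: (6 − 9 + 6)F = 12, i.e. 3F = 12.
So F = 4, E = 3·4/2 = 6, V = 3·4/3 = 4.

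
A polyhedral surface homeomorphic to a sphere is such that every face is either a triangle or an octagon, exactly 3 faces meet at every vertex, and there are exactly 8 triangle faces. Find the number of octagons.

Let x be the number of octagons; then F = 8 + x.
Edge–face incidences: 2E = 3·8 + 8·x = 24 + 8x.
Every vertex has degree 3, so 3V = 2E.
Euler: V − E + F = 2 ⇒ (2E)/3 − E + (8 + x) = 2.
Multiply by 6: 2·(2E) − 3·(2E) + 6·(8 + x) = 12, i.e. 48 + 6x − (24 + 8x) = 12.
Collecting terms: −2x + 24 = 12, so −2x = −12, so x = 6.
Then 2E = 24 + 8·6 = 72, so E = 36, V = 2E/3 = 24, F = 8 + 6 = 14.

6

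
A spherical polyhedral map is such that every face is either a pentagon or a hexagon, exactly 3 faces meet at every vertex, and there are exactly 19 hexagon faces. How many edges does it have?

Let x be the number of pentagons; then F = 19 + x.
Edge–face incidences: 2E = 6·19 + 5·x = 114 + 5x.
Every vertex has degree 3, so 3V = 2E.
Euler: V − E + F = 2 ⇒ (2E)/3 − E + (19 + x) = 2.
Multiply by 6: 2·(2E) − 3·(2E) + 6·(19 + x) = 12, i.e. 114 + 6x − (114 + 5x) = 12.
Collecting terms: x = 12.
Then 2E = 114 + 5·12 = 174, so E = 87, V = 2E/3 = 58, F = 19 + 12 = 31.

87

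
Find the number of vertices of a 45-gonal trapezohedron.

The n-trapezohedron (dual of the n-antiprism) has V = 2·45 + 2 = 92, E = 4·45 = 180, F = 2·45 = 90.

92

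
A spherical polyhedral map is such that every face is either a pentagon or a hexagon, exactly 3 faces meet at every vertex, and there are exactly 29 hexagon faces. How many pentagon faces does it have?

12

Let x be the number of pentagons; then F = 29 + x.
Edge–face incidences: 2E = 6·29 + 5·x = 174 + 5x.
Every vertex has degree 3, so 3V = 2E.
Euler: V − E + F = 2 ⇒ (2E)/3 − E + (29 + x) = 2.
Multiply by 6: 2·(2E) − 3·(2E) + 6·(29 + x) = 12, i.e. 174 + 6x − (174 + 5x) = 12.
Collecting terms: x = 12.
Then 2E = 174 + 5·12 = 234, so E = 117, V = 2E/3 = 78, F = 29 + 12 = 41.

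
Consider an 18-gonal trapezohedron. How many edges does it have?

The n-trapezohedron (dual of the n-antiprism) has V = 2·18 + 2 = 38, E = 4·18 = 72, F = 2·18 = 36.

72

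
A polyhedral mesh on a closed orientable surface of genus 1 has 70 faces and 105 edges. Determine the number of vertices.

35

For a closed orientable surface of genus 1, χ = 2 − 2·1 = 0.
V = 0 + E − F = 0 + 105 − 70 = 35.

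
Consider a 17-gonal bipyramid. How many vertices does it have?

19

A bipyramid over an n-gon has 2n triangular faces and n + 2 vertices: V = 17 + 2 = 19, E = 3·17 = 51, F = 2·17 = 34.
Check: V − E + F = 19 − 51 + 34 = 2.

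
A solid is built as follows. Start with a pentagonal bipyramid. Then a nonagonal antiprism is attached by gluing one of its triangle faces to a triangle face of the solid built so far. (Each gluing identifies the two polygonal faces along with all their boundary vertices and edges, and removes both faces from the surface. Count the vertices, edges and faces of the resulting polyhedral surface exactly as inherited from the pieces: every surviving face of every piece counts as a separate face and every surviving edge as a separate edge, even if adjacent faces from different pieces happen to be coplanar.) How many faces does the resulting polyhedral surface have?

A pentagonal bipyramid: V=7, E=15, F=10.
Attach a nonagonal antiprism (V=18, E=36, F=20) along a 3-gon: merge 3 vertices and 3 edges, delete both glued faces → V=22, E=48, F=28.
Check: V − E + F = 22 − 48 + 28 = 2.

28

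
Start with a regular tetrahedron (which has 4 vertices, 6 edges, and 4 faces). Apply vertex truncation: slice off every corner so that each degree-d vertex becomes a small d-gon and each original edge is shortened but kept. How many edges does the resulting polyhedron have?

18

Truncation replaces each original edge-end by a new vertex, so V′ = 2E = 12.
Each original edge survives, and each old vertex of degree d contributes d new edges; summing degrees gives Σd = 2E, so E′ = E + 2E = 3E = 18.
Each original face survives and each original vertex becomes one new face: F′ = F + V = 8.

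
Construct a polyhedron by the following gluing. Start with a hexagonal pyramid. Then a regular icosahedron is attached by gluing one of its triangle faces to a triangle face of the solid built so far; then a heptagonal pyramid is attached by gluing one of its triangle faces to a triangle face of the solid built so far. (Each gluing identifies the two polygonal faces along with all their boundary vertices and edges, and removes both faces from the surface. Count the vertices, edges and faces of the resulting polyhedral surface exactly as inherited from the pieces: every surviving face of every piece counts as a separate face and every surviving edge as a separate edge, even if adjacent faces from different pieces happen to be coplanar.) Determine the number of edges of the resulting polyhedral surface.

50

A hexagonal pyramid: V=7, E=12, F=7.
Attach a regular icosahedron (V=12, E=30, F=20) along a 3-gon: merge 3 vertices and 3 edges, delete both glued faces → V=16, E=39, F=25.
Attach a heptagonal pyramid (V=8, E=14, F=8) along a 3-gon: merge 3 vertices and 3 edges, delete both glued faces → V=21, E=50, F=31.
Check: V − E + F = 21 − 50 + 31 = 2.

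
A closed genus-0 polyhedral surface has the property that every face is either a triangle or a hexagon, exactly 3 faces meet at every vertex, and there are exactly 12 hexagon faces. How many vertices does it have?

Let x be the number of triangles; then F = 12 + x.
Edge–face incidences: 2E = 6·12 + 3·x = 72 + 3x.
Every vertex has degree 3, so 3V = 2E.
Euler: V − E + F = 2 ⇒ (2E)/3 − E + (12 + x) = 2.
Multiply by 6: 2·(2E) − 3·(2E) + 6·(12 + x) = 12, i.e. 72 + 6x − (72 + 3x) = 12.
Collecting terms: 3x = 12, so x = 4.
Then 2E = 72 + 3·4 = 84, so E = 42, V = 2E/3 = 28, F = 12 + 4 = 16.

28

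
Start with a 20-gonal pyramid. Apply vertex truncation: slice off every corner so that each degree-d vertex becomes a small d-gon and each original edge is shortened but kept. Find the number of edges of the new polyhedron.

The base solid has V = 21, E = 40, F = 21.
Truncation replaces each original edge-end by a new vertex, so V′ = 2E = 80.
Each original edge survives, and each old vertex of degree d contributes d new edges; summing degrees gives Σd = 2E, so E′ = E + 2E = 3E = 120.
Each original face survives and each original vertex becomes one new face: F′ = F + V = 42.

120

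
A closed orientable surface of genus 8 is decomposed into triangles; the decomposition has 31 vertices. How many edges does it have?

χ = 2 − 2·8 = -14, and every face is a triangle so 3F = 2E.
V − E + F = -14 with E = 3F/2 gives 31 − (3/2 − 1)·F = -14, so F = 90 and E = 135.

135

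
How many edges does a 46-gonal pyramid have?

A pyramid on an n-gon base has one n-gon and n triangles: V = 46 + 1 = 47, E = 2·46 = 92, F = 46 + 1 = 47.
Check: V − E + F = 47 − 92 + 47 = 2.

92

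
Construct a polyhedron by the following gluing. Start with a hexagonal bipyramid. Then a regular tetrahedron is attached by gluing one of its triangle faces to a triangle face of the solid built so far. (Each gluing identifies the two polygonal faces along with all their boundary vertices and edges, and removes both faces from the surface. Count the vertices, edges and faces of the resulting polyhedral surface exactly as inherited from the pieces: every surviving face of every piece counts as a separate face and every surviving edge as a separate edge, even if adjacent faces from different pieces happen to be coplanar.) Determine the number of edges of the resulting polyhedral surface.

A hexagonal bipyramid: V=8, E=18, F=12.
Attach a regular tetrahedron (V=4, E=6, F=4) along a 3-gon: merge 3 vertices and 3 edges, delete both glued faces → V=9, E=21, F=14.
Check: V − E + F = 9 − 21 + 14 = 2.

21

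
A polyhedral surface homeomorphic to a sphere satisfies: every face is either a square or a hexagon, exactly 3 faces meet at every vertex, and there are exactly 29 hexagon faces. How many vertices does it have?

66

Let x be the number of squares; then F = 29 + x.
Edge–face incidences: 2E = 6·29 + 4·x = 174 + 4x.
Every vertex has degree 3, so 3V = 2E.
Euler: V − E + F = 2 ⇒ (2E)/3 − E + (29 + x) = 2.
Multiply by 6: 2·(2E) − 3·(2E) + 6·(29 + x) = 12, i.e. 174 + 6x − (174 + 4x) = 12.
Collecting terms: 2x = 12, so x = 6.
Then 2E = 174 + 4·6 = 198, so E = 99, V = 2E/3 = 66, F = 29 + 6 = 35.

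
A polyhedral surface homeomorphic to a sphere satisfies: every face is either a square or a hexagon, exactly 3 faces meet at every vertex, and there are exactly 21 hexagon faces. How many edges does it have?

Let x be the number of squares; then F = 21 + x.
Edge–face incidences: 2E = 6·21 + 4·x = 126 + 4x.
Every vertex has degree 3, so 3V = 2E.
Euler: V − E + F = 2 ⇒ (2E)/3 − E + (21 + x) = 2.
Multiply by 6: 2·(2E) − 3·(2E) + 6·(21 + x) = 12, i.e. 126 + 6x − (126 + 4x) = 12.
Collecting terms: 2x = 12, so x = 6.
Then 2E = 126 + 4·6 = 150, so E = 75, V = 2E/3 = 50, F = 21 + 6 = 27.

75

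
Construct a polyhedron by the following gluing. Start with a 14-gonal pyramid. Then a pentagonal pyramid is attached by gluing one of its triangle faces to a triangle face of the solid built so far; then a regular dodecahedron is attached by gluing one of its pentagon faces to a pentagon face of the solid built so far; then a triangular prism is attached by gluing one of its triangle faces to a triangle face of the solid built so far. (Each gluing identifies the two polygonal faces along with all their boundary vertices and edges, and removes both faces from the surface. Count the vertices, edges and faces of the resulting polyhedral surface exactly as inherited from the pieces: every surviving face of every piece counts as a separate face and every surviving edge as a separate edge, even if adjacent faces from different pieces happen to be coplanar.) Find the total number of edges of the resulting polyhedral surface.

66

A 14-gonal pyramid: V=15, E=28, F=15.
Attach a pentagonal pyramid (V=6, E=10, F=6) along a 3-gon: merge 3 vertices and 3 edges, delete both glued faces → V=18, E=35, F=19.
Attach a regular dodecahedron (V=20, E=30, F=12) along a 5-gon: merge 5 vertices and 5 edges, delete both glued faces → V=33, E=60, F=29.
Attach a triangular prism (V=6, E=9, F=5) along a 3-gon: merge 3 vertices and 3 edges, delete both glued faces → V=36, E=66, F=32.
Check: V − E + F = 36 − 66 + 32 = 2.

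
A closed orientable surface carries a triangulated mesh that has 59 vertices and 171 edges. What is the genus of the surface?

0

Every face is a triangle and each edge borders two faces, so 3F = 2·171, giving F = 114.
χ = V − E + F = 59 − 171 + 114 = 2.
For a closed orientable surface χ = 2 − 2g, so g = (2 − (2))/2 = 0.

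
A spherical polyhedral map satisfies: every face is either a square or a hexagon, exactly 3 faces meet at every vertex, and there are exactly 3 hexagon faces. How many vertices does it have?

14

Let x be the number of squares; then F = 3 + x.
Edge–face incidences: 2E = 6·3 + 4·x = 18 + 4x.
Every vertex has degree 3, so 3V = 2E.
Euler: V − E + F = 2 ⇒ (2E)/3 − E + (3 + x) = 2.
Multiply by 6: 2·(2E) − 3·(2E) + 6·(3 + x) = 12, i.e. 18 + 6x − (18 + 4x) = 12.
Collecting terms: 2x = 12, so x = 6.
Then 2E = 18 + 4·6 = 42, so E = 21, V = 2E/3 = 14, F = 3 + 6 = 9.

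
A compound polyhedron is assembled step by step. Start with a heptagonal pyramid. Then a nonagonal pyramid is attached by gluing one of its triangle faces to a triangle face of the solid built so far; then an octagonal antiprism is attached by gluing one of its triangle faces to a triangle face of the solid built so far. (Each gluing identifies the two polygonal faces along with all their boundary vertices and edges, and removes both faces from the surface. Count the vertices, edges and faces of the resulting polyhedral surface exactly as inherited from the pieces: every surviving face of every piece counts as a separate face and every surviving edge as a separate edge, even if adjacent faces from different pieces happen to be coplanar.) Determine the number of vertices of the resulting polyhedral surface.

A heptagonal pyramid: V=8, E=14, F=8.
Attach a nonagonal pyramid (V=10, E=18, F=10) along a 3-gon: merge 3 vertices and 3 edges, delete both glued faces → V=15, E=29, F=16.
Attach an octagonal antiprism (V=16, E=32, F=18) along a 3-gon: merge 3 vertices and 3 edges, delete both glued faces → V=28, E=58, F=32.
Check: V − E + F = 28 − 58 + 32 = 2.

28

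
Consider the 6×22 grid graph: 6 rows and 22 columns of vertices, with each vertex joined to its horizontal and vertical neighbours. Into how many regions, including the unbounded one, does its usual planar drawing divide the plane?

The grid has V = 6·22 = 132 vertices and E = 6·21 + 22·5 = 236 edges.
F = 2 − V + E = 2 − 132 + 236 = 106.

106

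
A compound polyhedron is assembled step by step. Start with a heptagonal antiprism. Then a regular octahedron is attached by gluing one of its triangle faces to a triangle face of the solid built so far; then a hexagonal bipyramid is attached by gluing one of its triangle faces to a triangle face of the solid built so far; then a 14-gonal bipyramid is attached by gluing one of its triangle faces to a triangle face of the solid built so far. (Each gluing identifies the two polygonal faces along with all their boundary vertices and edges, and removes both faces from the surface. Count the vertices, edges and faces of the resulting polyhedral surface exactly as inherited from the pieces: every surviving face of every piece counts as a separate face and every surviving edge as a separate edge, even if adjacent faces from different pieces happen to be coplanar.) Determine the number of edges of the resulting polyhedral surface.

A heptagonal antiprism: V=14, E=28, F=16.
Attach a regular octahedron (V=6, E=12, F=8) along a 3-gon: merge 3 vertices and 3 edges, delete both glued faces → V=17, E=37, F=22.
Attach a hexagonal bipyramid (V=8, E=18, F=12) along a 3-gon: merge 3 vertices and 3 edges, delete both glued faces → V=22, E=52, F=32.
Attach a 14-gonal bipyramid (V=16, E=42, F=28) along a 3-gon: merge 3 vertices and 3 edges, delete both glued faces → V=35, E=91, F=58.
Check: V − E + F = 35 − 91 + 58 = 2.

91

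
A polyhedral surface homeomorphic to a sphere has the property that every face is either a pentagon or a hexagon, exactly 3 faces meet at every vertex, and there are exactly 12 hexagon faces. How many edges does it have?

66

Let x be the number of pentagons; then F = 12 + x.
Edge–face incidences: 2E = 6·12 + 5·x = 72 + 5x.
Every vertex has degree 3, so 3V = 2E.
Euler: V − E + F = 2 ⇒ (2E)/3 − E + (12 + x) = 2.
Multiply by 6: 2·(2E) − 3·(2E) + 6·(12 + x) = 12, i.e. 72 + 6x − (72 + 5x) = 12.
Collecting terms: x = 12.
Then 2E = 72 + 5·12 = 132, so E = 66, V = 2E/3 = 44, F = 12 + 12 = 24.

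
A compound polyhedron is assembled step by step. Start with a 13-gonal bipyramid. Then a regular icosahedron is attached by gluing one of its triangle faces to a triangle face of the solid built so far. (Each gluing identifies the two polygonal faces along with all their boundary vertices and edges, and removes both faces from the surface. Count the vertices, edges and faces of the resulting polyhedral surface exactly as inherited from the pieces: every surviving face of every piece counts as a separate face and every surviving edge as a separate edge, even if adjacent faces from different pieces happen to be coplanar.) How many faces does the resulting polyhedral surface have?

44

A 13-gonal bipyramid: V=15, E=39, F=26.
Attach a regular icosahedron (V=12, E=30, F=20) along a 3-gon: merge 3 vertices and 3 edges, delete both glued faces → V=24, E=66, F=44.
Check: V − E + F = 24 − 66 + 44 = 2.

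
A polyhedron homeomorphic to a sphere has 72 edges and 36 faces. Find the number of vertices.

Here V − E + F = 2.
V = 2 + E − F = 2 + 72 − 36 = 38.

38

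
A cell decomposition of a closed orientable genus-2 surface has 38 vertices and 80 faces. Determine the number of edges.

For a closed orientable surface of genus 2, χ = 2 − 2·2 = -2.
E = V + F − (-2) = 38 + 80 − (-2) = 120.

120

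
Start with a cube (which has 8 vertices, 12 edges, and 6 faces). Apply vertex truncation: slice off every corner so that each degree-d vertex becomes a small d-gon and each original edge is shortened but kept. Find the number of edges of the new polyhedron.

Truncation replaces each original edge-end by a new vertex, so V′ = 2E = 24.
Each original edge survives, and each old vertex of degree d contributes d new edges; summing degrees gives Σd = 2E, so E′ = E + 2E = 3E = 36.
Each original face survives and each original vertex becomes one new face: F′ = F + V = 14.

36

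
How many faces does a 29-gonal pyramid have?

A pyramid on an n-gon base has one n-gon and n triangles: V = 29 + 1 = 30, E = 2·29 = 58, F = 29 + 1 = 30.
Check: V − E + F = 30 − 58 + 30 = 2.

30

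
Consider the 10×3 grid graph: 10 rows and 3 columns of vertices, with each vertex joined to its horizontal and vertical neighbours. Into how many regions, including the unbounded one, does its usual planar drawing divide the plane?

The grid has V = 10·3 = 30 vertices and E = 10·2 + 3·9 = 47 edges.
F = 2 − V + E = 2 − 30 + 47 = 19.

19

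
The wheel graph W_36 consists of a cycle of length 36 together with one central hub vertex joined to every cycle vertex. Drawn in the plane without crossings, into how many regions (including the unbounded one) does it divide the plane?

W_36 has V = 36 + 1 = 37 vertices and E = 2·36 = 72 edges.
By Euler's formula F = 2 − V + E = 2 − 37 + 72 = 37.

37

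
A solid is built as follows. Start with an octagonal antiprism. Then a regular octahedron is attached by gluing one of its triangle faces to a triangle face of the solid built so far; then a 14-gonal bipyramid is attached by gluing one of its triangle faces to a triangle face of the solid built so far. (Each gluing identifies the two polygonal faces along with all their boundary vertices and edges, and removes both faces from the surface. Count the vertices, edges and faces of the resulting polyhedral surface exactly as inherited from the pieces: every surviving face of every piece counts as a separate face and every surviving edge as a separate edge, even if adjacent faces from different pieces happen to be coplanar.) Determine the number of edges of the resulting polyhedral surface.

An octagonal antiprism: V=16, E=32, F=18.
Attach a regular octahedron (V=6, E=12, F=8) along a 3-gon: merge 3 vertices and 3 edges, delete both glued faces → V=19, E=41, F=24.
Attach a 14-gonal bipyramid (V=16, E=42, F=28) along a 3-gon: merge 3 vertices and 3 edges, delete both glued faces → V=32, E=80, F=50.
Check: V − E + F = 32 − 80 + 50 = 2.

80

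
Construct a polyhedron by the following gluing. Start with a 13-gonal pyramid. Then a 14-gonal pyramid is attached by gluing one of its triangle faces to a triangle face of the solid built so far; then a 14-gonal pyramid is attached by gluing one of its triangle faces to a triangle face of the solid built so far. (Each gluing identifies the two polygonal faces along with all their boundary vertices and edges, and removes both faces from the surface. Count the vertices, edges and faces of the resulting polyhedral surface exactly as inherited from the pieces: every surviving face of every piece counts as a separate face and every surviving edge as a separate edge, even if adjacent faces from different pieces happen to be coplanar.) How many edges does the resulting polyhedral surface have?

A 13-gonal pyramid: V=14, E=26, F=14.
Attach a 14-gonal pyramid (V=15, E=28, F=15) along a 3-gon: merge 3 vertices and 3 edges, delete both glued faces → V=26, E=51, F=27.
Attach a 14-gonal pyramid (V=15, E=28, F=15) along a 3-gon: merge 3 vertices and 3 edges, delete both glued faces → V=38, E=76, F=40.
Check: V − E + F = 38 − 76 + 40 = 2.

76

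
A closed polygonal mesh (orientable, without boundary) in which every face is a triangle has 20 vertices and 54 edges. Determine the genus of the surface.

Every face is a triangle and each edge borders two faces, so 3F = 2·54, giving F = 36.
χ = V − E + F = 20 − 54 + 36 = 2.
For a closed orientable surface χ = 2 − 2g, so g = (2 − (2))/2 = 0.

0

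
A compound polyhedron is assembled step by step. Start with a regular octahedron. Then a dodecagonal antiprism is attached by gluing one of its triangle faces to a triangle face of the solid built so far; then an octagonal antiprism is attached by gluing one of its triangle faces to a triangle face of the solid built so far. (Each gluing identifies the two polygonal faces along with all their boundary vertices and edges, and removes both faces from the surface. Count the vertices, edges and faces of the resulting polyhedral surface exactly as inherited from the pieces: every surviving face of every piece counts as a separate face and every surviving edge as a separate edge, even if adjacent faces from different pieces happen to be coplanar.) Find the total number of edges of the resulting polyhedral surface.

86

A regular octahedron: V=6, E=12, F=8.
Attach a dodecagonal antiprism (V=24, E=48, F=26) along a 3-gon: merge 3 vertices and 3 edges, delete both glued faces → V=27, E=57, F=32.
Attach an octagonal antiprism (V=16, E=32, F=18) along a 3-gon: merge 3 vertices and 3 edges, delete both glued faces → V=40, E=86, F=48.
Check: V − E + F = 40 − 86 + 48 = 2.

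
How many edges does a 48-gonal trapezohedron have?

192

The n-trapezohedron (dual of the n-antiprism) has V = 2·48 + 2 = 98, E = 4·48 = 192, F = 2·48 = 96.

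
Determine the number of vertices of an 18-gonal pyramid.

19

A pyramid on an n-gon base has one n-gon and n triangles: V = 18 + 1 = 19, E = 2·18 = 36, F = 18 + 1 = 19.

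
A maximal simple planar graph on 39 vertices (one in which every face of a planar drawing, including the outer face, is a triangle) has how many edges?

In a plane triangulation 3F = 2E and V − E + F = 2, so E = 3V − 6 = 3·39 − 6 = 111.

111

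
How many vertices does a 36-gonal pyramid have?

A pyramid on an n-gon base has one n-gon and n triangles: V = 36 + 1 = 37, E = 2·36 = 72, F = 36 + 1 = 37.

37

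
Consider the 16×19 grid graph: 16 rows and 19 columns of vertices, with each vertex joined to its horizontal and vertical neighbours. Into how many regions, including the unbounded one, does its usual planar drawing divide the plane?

271

The grid has V = 16·19 = 304 vertices and E = 16·18 + 19·15 = 573 edges.
F = 2 − V + E = 2 − 304 + 573 = 271.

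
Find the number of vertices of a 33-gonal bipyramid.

A bipyramid over an n-gon has 2n triangular faces and n + 2 vertices: V = 33 + 2 = 35, E = 3·33 = 99, F = 2·33 = 66.

35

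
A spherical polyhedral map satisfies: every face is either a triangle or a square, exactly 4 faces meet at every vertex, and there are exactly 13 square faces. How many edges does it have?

38

Let x be the number of triangles; then F = 13 + x.
Edge–face incidences: 2E = 4·13 + 3·x = 52 + 3x.
Every vertex has degree 4, so 4V = 2E.
Euler: V − E + F = 2 ⇒ (2E)/4 − E + (13 + x) = 2.
Multiply by 8: 2·(2E) − 4·(2E) + 8·(13 + x) = 16, i.e. 104 + 8x − 2·(52 + 3x) = 16.
Collecting terms: 2x = 16, so x = 8.
Then 2E = 52 + 3·8 = 76, so E = 38, V = 2E/4 = 19, F = 13 + 8 = 21.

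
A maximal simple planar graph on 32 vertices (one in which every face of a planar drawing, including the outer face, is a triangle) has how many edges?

In a plane triangulation 3F = 2E and V − E + F = 2, so E = 3V − 6 = 3·32 − 6 = 90.

90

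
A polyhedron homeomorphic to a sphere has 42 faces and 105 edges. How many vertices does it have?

65

Here V − E + F = 2.
V = 2 + E − F = 2 + 105 − 42 = 65.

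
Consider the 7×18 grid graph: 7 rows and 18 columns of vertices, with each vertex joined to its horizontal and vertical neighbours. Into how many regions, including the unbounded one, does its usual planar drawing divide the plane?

103

The grid has V = 7·18 = 126 vertices and E = 7·17 + 18·6 = 227 edges.
F = 2 − V + E = 2 − 126 + 227 = 103.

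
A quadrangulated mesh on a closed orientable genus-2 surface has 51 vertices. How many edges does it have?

χ = 2 − 2·2 = -2, and every face is a square so 4F = 2E.
V − E + F = -2 with E = 4F/2 gives 51 − (4/2 − 1)·F = -2, so F = 53 and E = 106.

106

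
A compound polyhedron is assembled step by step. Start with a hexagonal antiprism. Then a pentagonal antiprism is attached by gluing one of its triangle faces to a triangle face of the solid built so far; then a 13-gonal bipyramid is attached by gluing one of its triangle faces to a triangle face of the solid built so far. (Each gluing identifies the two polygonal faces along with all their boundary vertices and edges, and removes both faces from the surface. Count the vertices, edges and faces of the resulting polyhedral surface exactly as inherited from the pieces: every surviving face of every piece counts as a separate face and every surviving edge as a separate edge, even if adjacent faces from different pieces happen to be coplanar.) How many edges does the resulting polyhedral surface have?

77

A hexagonal antiprism: V=12, E=24, F=14.
Attach a pentagonal antiprism (V=10, E=20, F=12) along a 3-gon: merge 3 vertices and 3 edges, delete both glued faces → V=19, E=41, F=24.
Attach a 13-gonal bipyramid (V=15, E=39, F=26) along a 3-gon: merge 3 vertices and 3 edges, delete both glued faces → V=31, E=77, F=48.
Check: V − E + F = 31 − 77 + 48 = 2.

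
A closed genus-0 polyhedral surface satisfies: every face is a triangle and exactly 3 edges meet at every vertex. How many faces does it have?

4

Each face has 3 edges and each edge borders two faces, so 2E = 3F.
Each vertex has degree 3, so 3V = 2E and hence V = 3F/3.
Euler: V − E + F = 2 ⇒ (3F/3) − (3F/2) + F = 2.
Multiply by 6: (6 − 9 + 6)F = 12, i.e. 3F = 12.
So F = 4, E = 3·4/2 = 6, V = 3·4/3 = 4.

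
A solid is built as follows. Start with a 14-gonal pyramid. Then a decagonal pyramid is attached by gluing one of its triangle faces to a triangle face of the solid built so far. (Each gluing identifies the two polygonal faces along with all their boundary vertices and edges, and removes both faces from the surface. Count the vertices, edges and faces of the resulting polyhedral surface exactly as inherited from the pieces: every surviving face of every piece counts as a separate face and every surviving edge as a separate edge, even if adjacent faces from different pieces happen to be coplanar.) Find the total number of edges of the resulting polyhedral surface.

45

A 14-gonal pyramid: V=15, E=28, F=15.
Attach a decagonal pyramid (V=11, E=20, F=11) along a 3-gon: merge 3 vertices and 3 edges, delete both glued faces → V=23, E=45, F=24.
Check: V − E + F = 23 − 45 + 24 = 2.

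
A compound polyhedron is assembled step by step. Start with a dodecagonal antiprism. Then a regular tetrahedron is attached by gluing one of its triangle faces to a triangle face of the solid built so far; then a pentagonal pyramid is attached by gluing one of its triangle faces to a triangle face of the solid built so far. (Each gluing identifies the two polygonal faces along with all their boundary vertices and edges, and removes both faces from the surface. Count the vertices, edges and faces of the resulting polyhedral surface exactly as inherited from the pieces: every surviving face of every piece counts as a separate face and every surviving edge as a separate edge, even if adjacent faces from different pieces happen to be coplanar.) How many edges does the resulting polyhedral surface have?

A dodecagonal antiprism: V=24, E=48, F=26.
Attach a regular tetrahedron (V=4, E=6, F=4) along a 3-gon: merge 3 vertices and 3 edges, delete both glued faces → V=25, E=51, F=28.
Attach a pentagonal pyramid (V=6, E=10, F=6) along a 3-gon: merge 3 vertices and 3 edges, delete both glued faces → V=28, E=58, F=32.
Check: V − E + F = 28 − 58 + 32 = 2.

58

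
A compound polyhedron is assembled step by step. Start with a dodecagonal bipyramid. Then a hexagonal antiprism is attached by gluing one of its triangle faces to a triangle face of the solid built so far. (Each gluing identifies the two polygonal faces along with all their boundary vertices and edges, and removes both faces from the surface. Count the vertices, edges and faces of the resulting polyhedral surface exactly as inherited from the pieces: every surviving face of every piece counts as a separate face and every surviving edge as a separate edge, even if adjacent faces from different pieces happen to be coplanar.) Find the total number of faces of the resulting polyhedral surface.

A dodecagonal bipyramid: V=14, E=36, F=24.
Attach a hexagonal antiprism (V=12, E=24, F=14) along a 3-gon: merge 3 vertices and 3 edges, delete both glued faces → V=23, E=57, F=36.
Check: V − E + F = 23 − 57 + 36 = 2.

36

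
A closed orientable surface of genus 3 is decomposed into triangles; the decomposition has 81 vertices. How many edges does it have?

255

χ = 2 − 2·3 = -4, and every face is a triangle so 3F = 2E.
V − E + F = -4 with E = 3F/2 gives 81 − (3/2 − 1)·F = -4, so F = 170 and E = 255.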